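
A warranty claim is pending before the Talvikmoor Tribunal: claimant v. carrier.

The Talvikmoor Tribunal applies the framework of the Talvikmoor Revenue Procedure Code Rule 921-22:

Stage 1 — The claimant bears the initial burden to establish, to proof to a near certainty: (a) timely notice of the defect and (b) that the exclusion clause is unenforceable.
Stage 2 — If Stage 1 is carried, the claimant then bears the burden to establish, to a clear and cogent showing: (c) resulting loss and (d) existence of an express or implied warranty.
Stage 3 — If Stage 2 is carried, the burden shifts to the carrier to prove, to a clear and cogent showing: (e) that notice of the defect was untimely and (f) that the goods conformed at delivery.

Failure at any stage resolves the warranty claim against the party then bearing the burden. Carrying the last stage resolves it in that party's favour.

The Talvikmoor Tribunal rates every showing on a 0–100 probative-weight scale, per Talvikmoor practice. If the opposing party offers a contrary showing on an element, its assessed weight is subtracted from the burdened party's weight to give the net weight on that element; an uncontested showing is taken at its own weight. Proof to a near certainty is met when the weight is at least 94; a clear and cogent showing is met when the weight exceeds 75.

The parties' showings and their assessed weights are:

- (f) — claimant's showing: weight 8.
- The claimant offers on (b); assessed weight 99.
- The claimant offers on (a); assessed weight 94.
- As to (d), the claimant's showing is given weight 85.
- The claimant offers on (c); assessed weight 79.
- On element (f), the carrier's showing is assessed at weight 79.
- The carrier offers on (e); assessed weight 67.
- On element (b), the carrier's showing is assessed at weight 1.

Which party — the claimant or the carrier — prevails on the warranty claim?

claimant

Stage 1 — burden on claimant; standard: proof to a near certainty (weight is at least 94).
    (a): 94 ≥ 94 [met]
    (b): 99 − 1 = 98 ≥ 94 [met]
  Stage 1 is satisfied; the claimant continues to bear the burden.
Stage 2 — burden on claimant; standard: a clear and cogent showing (weight exceeds 75).
    (c): 79 > 75 [met]
    (d): 85 > 75 [met]
  The claimant carries Stage 2; the carrier now bears the burden.
Stage 3 — burden on carrier; standard: a clear and cogent showing (weight exceeds 75).
    (e): 67 ≤ 75 [not met]
    (f): 79 − 8 = 71 ≤ 75 [not met]
  The carrier does not carry Stage 3.
The claimant prevails.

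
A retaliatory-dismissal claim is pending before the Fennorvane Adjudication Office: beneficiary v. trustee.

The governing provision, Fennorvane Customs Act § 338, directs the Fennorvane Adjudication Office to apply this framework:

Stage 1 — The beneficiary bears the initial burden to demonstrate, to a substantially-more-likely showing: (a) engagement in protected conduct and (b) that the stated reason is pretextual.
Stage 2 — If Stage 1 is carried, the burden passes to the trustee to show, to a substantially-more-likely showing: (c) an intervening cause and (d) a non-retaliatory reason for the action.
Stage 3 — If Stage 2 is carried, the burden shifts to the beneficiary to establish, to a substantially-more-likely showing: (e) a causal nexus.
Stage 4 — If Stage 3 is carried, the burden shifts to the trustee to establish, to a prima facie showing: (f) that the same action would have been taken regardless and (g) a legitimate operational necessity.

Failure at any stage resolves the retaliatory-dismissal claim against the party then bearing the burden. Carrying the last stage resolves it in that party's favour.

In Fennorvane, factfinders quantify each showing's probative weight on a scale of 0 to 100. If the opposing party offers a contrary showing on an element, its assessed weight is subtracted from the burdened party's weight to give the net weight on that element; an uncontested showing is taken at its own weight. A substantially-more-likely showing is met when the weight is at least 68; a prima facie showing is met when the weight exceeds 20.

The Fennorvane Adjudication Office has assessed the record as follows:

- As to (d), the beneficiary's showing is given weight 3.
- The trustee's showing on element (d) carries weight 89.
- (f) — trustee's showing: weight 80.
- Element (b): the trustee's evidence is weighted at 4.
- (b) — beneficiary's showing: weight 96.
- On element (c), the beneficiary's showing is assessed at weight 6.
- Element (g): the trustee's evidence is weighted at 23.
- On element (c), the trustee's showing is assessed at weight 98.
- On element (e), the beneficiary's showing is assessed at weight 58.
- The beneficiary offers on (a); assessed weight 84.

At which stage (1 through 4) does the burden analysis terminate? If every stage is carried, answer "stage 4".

stage 3

Stage 1 — burden on beneficiary; standard: a substantially-more-likely showing (weight is at least 68).
    (a): 84 ≥ 68 [met]
    (b): 96 − 4 = 92 ≥ 68 [met]
  Stage 1 carried; the burden shifts to the trustee.
Stage 2 — burden on trustee; standard: a substantially-more-likely showing (weight is at least 68).
    (c): 98 − 6 = 92 ≥ 68 [met]
    (d): 89 − 3 = 86 ≥ 68 [met]
  All elements met. The burden passes to the beneficiary.
Stage 3 — burden on beneficiary; standard: a substantially-more-likely showing (weight is at least 68).
    (e): 58 < 68 [not met]
  The beneficiary does not carry Stage 3.
The trustee prevails.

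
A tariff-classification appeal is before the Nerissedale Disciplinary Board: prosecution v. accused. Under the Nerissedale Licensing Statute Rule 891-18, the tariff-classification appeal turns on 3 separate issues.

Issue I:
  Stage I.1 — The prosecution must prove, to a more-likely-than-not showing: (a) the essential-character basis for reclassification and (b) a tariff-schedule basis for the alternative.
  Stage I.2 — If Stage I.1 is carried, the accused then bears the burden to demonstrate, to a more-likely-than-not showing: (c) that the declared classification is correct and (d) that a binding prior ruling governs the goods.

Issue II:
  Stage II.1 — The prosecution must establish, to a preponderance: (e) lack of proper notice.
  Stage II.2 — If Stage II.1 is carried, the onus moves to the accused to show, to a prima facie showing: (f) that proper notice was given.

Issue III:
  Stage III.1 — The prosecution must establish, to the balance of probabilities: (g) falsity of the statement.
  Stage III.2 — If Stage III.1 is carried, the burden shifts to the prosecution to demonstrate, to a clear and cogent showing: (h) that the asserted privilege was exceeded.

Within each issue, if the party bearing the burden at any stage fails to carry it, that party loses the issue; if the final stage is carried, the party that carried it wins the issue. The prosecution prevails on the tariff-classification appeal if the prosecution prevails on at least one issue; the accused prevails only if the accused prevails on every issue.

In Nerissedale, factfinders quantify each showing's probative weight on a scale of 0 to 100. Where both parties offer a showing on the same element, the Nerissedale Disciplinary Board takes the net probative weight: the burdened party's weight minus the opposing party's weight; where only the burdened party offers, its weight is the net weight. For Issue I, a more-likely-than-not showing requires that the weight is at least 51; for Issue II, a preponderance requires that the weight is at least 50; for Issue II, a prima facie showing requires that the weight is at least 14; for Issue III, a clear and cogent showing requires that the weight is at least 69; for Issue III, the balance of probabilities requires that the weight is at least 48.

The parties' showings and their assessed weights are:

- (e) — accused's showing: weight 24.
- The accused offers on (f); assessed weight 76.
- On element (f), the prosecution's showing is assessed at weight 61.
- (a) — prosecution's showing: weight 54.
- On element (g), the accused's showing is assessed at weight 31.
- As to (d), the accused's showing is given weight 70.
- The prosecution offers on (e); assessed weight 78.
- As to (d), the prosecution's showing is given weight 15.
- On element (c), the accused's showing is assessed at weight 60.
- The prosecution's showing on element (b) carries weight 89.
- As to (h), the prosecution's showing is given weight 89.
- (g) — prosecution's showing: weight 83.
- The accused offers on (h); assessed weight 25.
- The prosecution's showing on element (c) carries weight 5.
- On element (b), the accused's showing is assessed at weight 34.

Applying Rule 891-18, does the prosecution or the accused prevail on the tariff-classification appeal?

— Issue I —
Stage I.1 — burden on prosecution; standard: a more-likely-than-not showing (weight is at least 51).
    (a): 54 ≥ 51 [met]
    (b): 89 − 34 = 55 ≥ 51 [met]
  Stage I.1 is satisfied; the onus moves to the accused.
Stage I.2 — burden on accused; standard: a more-likely-than-not showing (weight is at least 51).
    (c): 60 − 5 = 55 ≥ 51 [met]
    (d): 70 − 15 = 55 ≥ 51 [met]
  The accused carries the last stage.
Every stage carried; the accused prevails on this issue.
— Issue II —
Stage II.1 — burden on prosecution; standard: a preponderance (weight is at least 50).
    (e): 78 − 24 = 54 ≥ 50 [met]
  All elements met. The burden passes to the accused.
Stage II.2 — burden on accused; standard: a prima facie showing (weight is at least 14).
    (f): 76 − 61 = 15 ≥ 14 [met]
  All elements met at the final stage.
With every stage satisfied, the accused prevails on this issue.
— Issue III —
At Stage III.1 the prosecution must meet the balance of probabilities (weight is at least 48): on (g) the weight is 83 less the opposing 31 gives net 52, ≥ 48, so (g) meets the standard.
  Stage III.1 is satisfied; the prosecution continues to bear the burden.
At Stage III.2 the prosecution must meet a clear and cogent showing (weight is at least 69): on (h) the weight is 89 less the opposing 25 gives net 64, < 69, so (h) does not meet the standard.
  Not every element is met, so the prosecution fails to carry Stage III.2.
The analysis ends at Stage III.2; the accused prevails on this issue.
Per-issue: Issue I → accused; Issue II → accused; Issue III → accused. The prosecution must prevail on at least one issue; overall, the accused prevails.

accused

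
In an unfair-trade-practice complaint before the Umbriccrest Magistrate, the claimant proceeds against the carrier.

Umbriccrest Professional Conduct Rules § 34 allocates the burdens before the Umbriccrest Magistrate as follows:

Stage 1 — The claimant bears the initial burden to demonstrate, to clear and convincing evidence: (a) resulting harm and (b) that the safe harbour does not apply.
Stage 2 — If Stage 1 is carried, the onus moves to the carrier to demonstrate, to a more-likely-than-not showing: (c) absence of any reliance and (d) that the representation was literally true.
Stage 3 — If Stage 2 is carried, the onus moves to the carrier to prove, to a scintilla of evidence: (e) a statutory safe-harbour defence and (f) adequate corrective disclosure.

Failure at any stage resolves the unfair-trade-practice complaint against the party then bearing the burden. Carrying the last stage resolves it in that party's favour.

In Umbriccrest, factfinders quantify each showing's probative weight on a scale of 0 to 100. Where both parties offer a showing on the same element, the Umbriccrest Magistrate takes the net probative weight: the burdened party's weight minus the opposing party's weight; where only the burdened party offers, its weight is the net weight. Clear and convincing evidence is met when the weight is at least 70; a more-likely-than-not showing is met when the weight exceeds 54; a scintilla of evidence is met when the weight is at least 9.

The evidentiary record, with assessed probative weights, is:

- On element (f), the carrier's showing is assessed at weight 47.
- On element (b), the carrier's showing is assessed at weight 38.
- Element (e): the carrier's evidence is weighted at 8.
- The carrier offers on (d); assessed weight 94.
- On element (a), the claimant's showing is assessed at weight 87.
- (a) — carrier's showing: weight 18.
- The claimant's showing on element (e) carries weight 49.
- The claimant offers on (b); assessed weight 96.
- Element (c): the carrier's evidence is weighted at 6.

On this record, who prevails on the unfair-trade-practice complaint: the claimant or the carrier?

carrier

Stage 1 (claimant, clear and convincing evidence, weight is at least 70): (a) net 87−18=69 < 70 — fails; (b) net 96−38=58 < 70 — fails.
  The claimant does not carry Stage 1.
So the carrier prevails.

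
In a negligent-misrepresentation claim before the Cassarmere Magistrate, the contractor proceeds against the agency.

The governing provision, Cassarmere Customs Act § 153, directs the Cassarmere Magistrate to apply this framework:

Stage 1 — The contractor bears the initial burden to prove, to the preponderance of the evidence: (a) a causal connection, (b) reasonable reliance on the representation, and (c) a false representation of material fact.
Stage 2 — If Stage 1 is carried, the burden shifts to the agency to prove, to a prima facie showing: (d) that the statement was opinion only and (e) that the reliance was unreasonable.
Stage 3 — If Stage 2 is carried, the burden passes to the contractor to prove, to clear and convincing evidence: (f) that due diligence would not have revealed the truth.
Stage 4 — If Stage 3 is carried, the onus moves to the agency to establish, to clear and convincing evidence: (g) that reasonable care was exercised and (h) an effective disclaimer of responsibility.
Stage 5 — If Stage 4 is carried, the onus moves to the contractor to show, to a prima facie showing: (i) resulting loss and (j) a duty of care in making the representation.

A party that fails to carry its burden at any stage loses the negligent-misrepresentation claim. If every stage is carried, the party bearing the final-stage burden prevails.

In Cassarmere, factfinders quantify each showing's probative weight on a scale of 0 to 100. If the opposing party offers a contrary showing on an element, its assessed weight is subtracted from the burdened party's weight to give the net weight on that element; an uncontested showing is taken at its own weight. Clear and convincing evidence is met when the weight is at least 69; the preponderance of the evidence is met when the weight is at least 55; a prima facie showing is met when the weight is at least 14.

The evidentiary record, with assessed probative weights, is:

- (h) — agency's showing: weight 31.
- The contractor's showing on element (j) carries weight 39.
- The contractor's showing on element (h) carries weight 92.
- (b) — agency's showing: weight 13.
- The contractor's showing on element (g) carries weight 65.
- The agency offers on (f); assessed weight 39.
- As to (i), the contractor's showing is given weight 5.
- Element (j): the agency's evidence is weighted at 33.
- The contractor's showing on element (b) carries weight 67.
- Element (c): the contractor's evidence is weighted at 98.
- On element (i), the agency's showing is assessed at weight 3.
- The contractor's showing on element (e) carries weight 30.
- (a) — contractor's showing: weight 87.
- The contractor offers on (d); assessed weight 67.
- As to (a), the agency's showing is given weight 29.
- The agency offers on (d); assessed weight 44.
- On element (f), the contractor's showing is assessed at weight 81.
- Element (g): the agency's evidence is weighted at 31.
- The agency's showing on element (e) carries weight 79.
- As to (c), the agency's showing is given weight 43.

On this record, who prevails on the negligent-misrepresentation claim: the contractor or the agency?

At Stage 1 the contractor must meet the preponderance of the evidence (weight is at least 55): on (a) the weight is 87 less the opposing 29 gives net 58, ≥ 55, so (a) meets the standard; on (b) the weight is 67 less the opposing 13 gives net 54, which does not reach 55, so (b) does not meet the standard; on (c) the weight is 98 less the opposing 43 gives net 55, ≥ 55, so (c) meets the standard.
  Not every element is met, so the contractor fails to carry Stage 1.
The agency prevails.

agency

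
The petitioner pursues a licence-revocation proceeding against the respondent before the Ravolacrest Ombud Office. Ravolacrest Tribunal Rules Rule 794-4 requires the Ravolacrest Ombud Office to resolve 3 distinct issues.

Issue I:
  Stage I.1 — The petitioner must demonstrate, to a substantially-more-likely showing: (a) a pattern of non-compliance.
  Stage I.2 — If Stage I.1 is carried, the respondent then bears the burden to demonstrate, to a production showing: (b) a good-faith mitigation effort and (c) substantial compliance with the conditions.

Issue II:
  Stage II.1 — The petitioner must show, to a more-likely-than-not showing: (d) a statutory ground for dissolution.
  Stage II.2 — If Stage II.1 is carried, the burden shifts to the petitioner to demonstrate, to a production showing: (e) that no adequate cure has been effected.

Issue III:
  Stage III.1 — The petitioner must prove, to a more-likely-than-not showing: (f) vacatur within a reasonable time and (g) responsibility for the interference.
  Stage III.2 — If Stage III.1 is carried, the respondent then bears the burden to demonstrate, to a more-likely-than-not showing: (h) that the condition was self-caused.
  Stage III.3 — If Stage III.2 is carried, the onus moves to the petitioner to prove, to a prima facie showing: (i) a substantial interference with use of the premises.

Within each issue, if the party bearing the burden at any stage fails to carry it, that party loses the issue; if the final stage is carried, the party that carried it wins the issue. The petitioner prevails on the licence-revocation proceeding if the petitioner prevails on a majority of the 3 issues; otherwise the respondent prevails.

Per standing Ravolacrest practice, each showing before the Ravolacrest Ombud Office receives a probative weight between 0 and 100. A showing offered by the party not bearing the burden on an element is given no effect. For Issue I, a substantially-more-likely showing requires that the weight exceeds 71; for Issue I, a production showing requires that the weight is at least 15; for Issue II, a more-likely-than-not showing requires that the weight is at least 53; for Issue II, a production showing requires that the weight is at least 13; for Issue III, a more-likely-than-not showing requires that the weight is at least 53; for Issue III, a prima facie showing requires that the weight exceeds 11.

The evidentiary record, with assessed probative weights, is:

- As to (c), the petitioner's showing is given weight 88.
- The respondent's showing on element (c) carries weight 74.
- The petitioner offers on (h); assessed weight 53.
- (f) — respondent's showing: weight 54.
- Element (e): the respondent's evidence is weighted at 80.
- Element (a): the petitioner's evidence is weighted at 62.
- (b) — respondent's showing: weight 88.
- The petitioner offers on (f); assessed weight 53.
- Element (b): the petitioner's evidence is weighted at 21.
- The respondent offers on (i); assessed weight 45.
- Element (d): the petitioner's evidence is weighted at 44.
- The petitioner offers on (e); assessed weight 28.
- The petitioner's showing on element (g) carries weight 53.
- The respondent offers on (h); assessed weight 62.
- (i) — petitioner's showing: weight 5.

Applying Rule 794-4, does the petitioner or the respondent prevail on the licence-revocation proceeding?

respondent

— Issue I —
Stage I.1 (petitioner, a substantially-more-likely showing, weight exceeds 71): (a) 62 ≤ 71 — fails.
  Stage I.1 not carried; the petitioner fails its burden.
The analysis ends at Stage I.1; the respondent prevails on this issue.
— Issue II —
At Stage II.1 the petitioner must meet a more-likely-than-not showing (weight is at least 53): on (d) the weight is 44, which does not reach 53, so (d) does not meet the standard.
  The petitioner does not carry Stage II.1.
The respondent prevails on this issue.
— Issue III —
At Stage III.1 the petitioner must meet a more-likely-than-not showing (weight is at least 53): on (f) the weight is 53 (the respondent's 54 is given no effect), ≥ 53, so (f) meets the standard; on (g) the weight is 53, which does reach 53, so (g) meets the standard.
  Stage III.1 carried; the burden shifts to the respondent.
At Stage III.2 the respondent must meet a more-likely-than-not showing (weight is at least 53): on (h) the weight is 62 (the petitioner's 53 is given no effect), which does reach 53, so (h) meets the standard.
  The respondent carries Stage III.2; the petitioner now bears the burden.
At Stage III.3 the petitioner must meet a prima facie showing (weight exceeds 11): on (i) the weight is 5 (the respondent's 45 is given no effect), which does not exceed 11, so (i) does not meet the standard.
  Stage III.3 not carried; the petitioner fails its burden.
The analysis ends at Stage III.3; the respondent prevails on this issue.
Per-issue: Issue I → respondent; Issue II → respondent; Issue III → respondent. The petitioner must prevail on a majority of issues; overall, the respondent prevails.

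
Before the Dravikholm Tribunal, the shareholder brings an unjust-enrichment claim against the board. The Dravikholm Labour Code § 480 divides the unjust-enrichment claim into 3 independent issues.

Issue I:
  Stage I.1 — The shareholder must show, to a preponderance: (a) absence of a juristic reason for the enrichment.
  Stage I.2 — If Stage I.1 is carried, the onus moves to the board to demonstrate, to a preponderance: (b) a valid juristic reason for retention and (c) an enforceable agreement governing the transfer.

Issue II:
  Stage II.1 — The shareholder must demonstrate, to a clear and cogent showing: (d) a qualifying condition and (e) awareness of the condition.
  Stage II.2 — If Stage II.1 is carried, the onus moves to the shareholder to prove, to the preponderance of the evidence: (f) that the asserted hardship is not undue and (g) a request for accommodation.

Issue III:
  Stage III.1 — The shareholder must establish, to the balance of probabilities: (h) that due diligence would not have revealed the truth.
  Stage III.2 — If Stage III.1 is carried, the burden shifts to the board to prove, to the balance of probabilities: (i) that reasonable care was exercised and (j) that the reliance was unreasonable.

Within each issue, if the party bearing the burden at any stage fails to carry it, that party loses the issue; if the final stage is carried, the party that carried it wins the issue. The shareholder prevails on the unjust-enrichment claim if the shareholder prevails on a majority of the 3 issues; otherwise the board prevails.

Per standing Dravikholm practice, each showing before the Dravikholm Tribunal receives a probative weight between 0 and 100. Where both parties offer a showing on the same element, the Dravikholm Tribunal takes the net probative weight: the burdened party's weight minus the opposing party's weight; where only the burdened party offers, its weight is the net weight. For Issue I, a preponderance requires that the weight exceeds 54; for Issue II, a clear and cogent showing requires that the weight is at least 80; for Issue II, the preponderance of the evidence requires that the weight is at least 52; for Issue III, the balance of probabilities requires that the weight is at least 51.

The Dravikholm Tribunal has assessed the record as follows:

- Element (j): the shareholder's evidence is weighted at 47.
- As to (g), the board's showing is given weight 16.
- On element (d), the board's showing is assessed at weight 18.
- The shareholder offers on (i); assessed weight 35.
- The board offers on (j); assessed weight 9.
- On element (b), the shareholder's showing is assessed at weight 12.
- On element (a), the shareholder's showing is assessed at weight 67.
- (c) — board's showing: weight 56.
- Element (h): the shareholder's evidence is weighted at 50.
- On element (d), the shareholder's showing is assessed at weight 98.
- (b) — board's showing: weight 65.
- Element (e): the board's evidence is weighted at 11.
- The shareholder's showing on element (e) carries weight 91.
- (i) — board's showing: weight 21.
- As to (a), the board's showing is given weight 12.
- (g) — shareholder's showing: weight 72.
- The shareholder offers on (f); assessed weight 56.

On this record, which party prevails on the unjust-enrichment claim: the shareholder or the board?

— Issue I —
At Stage I.1 the shareholder must meet a preponderance (weight exceeds 54): on (a) the weight is 67 less the opposing 12 gives net 55, > 54, so (a) meets the standard.
  Stage I.1 carried; the burden shifts to the board.
At Stage I.2 the board must meet a preponderance (weight exceeds 54): on (b) the weight is 65 less the opposing 12 gives net 53, ≤ 54, so (b) does not meet the standard; on (c) the weight is 56, which does exceed 54, so (c) meets the standard.
  Not every element is met, so the board fails to carry Stage I.2.
The shareholder prevails on this issue.
— Issue II —
Stage II.1 — burden on shareholder; standard: a clear and cogent showing (weight is at least 80).
    (d): 98 − 18 = 80 ≥ 80 [met]
    (e): 91 − 11 = 80 ≥ 80 [met]
  Stage II.1 carried; the burden remains with the shareholder.
Stage II.2 — burden on shareholder; standard: the preponderance of the evidence (weight is at least 52).
    (f): 56 ≥ 52 [met]
    (g): 72 − 16 = 56 ≥ 52 [met]
  The shareholder carries the last stage.
All stages carried — the shareholder prevails on this issue.
— Issue III —
Stage III.1 (shareholder, the balance of probabilities, weight is at least 51): (h) 50 < 51 — fails.
  The shareholder does not carry Stage III.1.
The analysis ends at Stage III.1; the board prevails on this issue.
Per-issue: Issue I → shareholder; Issue II → shareholder; Issue III → board. The shareholder must prevail on a majority of issues; overall, the shareholder prevails.

shareholder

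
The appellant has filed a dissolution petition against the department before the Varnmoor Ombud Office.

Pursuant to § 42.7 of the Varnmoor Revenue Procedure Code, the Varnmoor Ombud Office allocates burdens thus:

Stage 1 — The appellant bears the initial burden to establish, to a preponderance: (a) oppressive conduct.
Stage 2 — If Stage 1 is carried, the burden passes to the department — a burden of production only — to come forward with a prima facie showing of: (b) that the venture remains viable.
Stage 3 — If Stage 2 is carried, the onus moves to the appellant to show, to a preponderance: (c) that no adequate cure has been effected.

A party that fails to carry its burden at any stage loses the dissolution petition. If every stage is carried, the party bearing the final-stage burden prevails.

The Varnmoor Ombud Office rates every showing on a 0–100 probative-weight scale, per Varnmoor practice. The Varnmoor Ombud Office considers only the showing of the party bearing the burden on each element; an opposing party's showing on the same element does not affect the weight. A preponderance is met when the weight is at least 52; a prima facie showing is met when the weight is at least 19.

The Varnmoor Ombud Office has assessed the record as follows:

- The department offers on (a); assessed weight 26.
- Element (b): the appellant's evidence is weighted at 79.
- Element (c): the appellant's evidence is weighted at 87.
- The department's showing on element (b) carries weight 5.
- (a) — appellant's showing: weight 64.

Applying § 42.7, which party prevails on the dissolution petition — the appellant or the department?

At Stage 1 the appellant must meet a preponderance (weight is at least 52): on (a) the weight is 64 (the department's 26 is given no effect), ≥ 52, so (a) meets the standard.
  Stage 1 carried; the burden shifts to the department.
At Stage 2 the department must meet a prima facie showing (weight is at least 19): on (b) the weight is 5 (the appellant's 79 is given no effect), < 19, so (b) does not meet the standard.
  The department does not carry Stage 2.
The appellant prevails.

appellant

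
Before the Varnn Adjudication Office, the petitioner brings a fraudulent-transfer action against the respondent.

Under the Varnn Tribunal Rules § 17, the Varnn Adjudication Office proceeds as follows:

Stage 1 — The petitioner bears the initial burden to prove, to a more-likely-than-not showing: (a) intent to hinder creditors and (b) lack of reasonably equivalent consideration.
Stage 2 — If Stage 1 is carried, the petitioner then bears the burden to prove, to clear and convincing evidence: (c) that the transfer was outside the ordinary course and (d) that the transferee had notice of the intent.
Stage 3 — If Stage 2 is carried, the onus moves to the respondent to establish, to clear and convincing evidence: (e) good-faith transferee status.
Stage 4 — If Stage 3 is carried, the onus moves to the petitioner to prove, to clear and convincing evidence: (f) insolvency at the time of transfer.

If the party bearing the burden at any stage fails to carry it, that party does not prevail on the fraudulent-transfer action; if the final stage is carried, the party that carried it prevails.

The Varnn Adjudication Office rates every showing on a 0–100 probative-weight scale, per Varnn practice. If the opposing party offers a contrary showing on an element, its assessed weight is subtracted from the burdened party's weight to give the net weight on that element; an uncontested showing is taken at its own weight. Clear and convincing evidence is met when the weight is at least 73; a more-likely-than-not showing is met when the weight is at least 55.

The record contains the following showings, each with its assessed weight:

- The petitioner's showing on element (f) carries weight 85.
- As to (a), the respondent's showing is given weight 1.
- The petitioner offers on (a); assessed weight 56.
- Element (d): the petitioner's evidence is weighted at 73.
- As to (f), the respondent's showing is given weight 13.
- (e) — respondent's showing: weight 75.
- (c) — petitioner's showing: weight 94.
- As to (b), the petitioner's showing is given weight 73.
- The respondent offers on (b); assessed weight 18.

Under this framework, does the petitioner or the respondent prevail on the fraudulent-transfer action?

respondent

Stage 1 (petitioner, a more-likely-than-not showing, weight is at least 55): (a) net 56−1=55 ≥ 55 — meets; (b) net 73−18=55 ≥ 55 — meets.
  Stage 1 is satisfied; the petitioner continues to bear the burden.
Stage 2 (petitioner, clear and convincing evidence, weight is at least 73): (c) 94 ≥ 73 — meets; (d) 73 ≥ 73 — meets.
  All elements met. The burden passes to the respondent.
Stage 3 (respondent, clear and convincing evidence, weight is at least 73): (e) 75 ≥ 73 — meets.
  Stage 3 is satisfied; the onus moves to the petitioner.
Stage 4 (petitioner, clear and convincing evidence, weight is at least 73): (f) net 85−13=72 < 73 — fails.
  The petitioner does not carry Stage 4.
The respondent prevails.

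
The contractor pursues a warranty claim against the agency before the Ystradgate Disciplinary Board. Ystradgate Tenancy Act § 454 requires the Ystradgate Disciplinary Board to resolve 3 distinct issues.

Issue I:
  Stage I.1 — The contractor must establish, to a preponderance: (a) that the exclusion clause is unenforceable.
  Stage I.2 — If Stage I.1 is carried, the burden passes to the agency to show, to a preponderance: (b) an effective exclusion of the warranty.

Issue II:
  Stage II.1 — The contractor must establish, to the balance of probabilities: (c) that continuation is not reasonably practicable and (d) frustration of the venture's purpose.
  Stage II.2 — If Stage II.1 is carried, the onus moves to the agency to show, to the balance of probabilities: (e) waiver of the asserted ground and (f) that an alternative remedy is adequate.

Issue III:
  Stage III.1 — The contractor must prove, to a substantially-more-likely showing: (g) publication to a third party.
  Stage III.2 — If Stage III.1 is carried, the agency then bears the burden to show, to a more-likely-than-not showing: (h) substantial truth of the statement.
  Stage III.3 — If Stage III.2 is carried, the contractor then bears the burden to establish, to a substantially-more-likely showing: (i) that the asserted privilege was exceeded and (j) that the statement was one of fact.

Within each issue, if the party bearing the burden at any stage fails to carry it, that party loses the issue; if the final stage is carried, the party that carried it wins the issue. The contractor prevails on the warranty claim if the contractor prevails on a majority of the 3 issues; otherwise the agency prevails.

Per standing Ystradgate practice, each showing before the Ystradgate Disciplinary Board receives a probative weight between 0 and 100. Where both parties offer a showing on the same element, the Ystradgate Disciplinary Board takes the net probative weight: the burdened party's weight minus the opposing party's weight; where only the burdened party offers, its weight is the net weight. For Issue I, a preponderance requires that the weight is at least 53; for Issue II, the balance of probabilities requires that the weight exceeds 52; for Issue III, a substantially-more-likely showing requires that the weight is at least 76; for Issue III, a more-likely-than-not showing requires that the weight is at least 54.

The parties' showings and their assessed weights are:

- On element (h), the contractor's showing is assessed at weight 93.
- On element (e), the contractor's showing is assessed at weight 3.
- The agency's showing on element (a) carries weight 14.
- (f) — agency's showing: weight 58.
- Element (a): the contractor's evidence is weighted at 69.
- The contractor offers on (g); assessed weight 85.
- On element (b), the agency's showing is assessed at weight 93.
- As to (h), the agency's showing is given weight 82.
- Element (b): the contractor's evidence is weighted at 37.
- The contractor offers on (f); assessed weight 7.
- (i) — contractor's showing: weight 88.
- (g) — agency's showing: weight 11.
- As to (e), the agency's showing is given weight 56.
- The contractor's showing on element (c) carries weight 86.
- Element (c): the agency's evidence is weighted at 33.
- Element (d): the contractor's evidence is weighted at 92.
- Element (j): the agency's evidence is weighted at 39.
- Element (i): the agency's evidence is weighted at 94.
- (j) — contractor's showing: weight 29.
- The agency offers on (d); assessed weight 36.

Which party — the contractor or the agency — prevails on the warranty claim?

— Issue I —
Stage I.1 — burden on contractor; standard: a preponderance (weight is at least 53).
    (a): 69 − 14 = 55 ≥ 53 [met]
  All elements met. The burden passes to the agency.
Stage I.2 — burden on agency; standard: a preponderance (weight is at least 53).
    (b): 93 − 37 = 56 ≥ 53 [met]
  All elements met at the final stage.
All stages carried — the agency prevails on this issue.
— Issue II —
Stage II.1 — burden on contractor; standard: the balance of probabilities (weight exceeds 52).
    (c): 86 − 33 = 53 > 52 [met]
    (d): 92 − 36 = 56 > 52 [met]
  The contractor carries Stage II.1; the agency now bears the burden.
Stage II.2 — burden on agency; standard: the balance of probabilities (weight exceeds 52).
    (e): 56 − 3 = 53 > 52 [met]
    (f): 58 − 7 = 51 ≤ 52 [not met]
  The agency does not carry Stage II.2.
The analysis ends at Stage II.2; the contractor prevails on this issue.
— Issue III —
Stage III.1 — burden on contractor; standard: a substantially-more-likely showing (weight is at least 76).
    (g): 85 − 11 = 74 < 76 [not met]
  The contractor does not carry Stage III.1.
So the agency prevails on this issue.
Per-issue: Issue I → agency; Issue II → contractor; Issue III → agency. The contractor must prevail on a majority of issues; overall, the agency prevails.

agency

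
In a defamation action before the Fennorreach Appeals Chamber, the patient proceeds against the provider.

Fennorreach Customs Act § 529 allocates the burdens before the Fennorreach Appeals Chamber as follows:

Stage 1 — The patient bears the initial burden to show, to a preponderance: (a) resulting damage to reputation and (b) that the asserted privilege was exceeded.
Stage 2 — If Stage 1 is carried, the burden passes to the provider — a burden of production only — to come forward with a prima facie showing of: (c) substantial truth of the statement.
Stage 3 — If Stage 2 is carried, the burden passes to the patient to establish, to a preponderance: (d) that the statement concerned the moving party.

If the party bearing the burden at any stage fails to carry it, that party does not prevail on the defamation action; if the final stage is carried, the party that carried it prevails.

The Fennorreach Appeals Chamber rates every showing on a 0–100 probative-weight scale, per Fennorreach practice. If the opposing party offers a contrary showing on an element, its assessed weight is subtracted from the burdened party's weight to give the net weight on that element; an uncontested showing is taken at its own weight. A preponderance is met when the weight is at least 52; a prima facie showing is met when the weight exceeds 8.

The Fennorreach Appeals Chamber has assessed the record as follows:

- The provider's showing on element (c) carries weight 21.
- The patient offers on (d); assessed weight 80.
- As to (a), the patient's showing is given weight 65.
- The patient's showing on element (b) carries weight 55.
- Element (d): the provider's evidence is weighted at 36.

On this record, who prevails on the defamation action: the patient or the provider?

provider

Stage 1 — burden on patient; standard: a preponderance (weight is at least 52).
    (a): 65 ≥ 52 [met]
    (b): 55 ≥ 52 [met]
  All elements met. The burden passes to the provider.
Stage 2 — burden on provider; standard: a prima facie showing (weight exceeds 8).
    (c): 21 > 8 [met]
  All elements met. The burden passes to the patient.
Stage 3 — burden on patient; standard: a preponderance (weight is at least 52).
    (d): 80 − 36 = 44 < 52 [not met]
  The patient does not carry Stage 3.
The provider prevails.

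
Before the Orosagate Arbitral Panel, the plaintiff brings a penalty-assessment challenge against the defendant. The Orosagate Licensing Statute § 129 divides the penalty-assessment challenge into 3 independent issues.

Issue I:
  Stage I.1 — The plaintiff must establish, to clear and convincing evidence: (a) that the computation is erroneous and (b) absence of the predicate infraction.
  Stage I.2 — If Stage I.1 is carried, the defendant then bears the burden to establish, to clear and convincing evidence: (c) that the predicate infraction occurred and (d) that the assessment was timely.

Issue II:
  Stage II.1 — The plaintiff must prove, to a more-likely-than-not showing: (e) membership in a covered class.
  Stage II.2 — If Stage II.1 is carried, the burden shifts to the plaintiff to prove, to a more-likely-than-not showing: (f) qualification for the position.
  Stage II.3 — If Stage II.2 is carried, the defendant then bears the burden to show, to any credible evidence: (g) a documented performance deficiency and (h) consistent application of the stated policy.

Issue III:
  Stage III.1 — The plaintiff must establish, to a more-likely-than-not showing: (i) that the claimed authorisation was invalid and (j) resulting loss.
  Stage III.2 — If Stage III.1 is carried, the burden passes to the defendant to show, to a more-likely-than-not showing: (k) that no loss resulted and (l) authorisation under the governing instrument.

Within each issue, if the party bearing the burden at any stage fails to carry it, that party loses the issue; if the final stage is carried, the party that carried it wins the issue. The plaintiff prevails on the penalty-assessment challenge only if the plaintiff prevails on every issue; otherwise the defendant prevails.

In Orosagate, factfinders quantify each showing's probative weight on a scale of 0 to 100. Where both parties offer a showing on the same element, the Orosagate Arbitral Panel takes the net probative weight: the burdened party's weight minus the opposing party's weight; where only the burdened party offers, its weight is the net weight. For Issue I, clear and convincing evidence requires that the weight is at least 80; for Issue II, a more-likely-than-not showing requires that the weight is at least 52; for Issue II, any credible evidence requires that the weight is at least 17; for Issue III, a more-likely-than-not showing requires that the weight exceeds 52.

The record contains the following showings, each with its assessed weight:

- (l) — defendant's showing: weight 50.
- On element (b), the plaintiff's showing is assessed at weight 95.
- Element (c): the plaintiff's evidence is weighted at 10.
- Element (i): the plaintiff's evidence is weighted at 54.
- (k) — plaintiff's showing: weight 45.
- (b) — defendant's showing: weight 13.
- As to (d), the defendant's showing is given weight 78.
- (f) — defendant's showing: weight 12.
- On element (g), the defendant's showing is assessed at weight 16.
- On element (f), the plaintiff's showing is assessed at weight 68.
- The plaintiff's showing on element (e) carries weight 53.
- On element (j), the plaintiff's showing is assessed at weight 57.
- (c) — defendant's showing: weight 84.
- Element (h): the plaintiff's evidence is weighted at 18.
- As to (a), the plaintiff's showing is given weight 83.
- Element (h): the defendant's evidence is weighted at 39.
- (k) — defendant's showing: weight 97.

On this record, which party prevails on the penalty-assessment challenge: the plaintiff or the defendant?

— Issue I —
Stage I.1 — burden on plaintiff; standard: clear and convincing evidence (weight is at least 80).
    (a): 83 ≥ 80 [met]
    (b): 95 − 13 = 82 ≥ 80 [met]
  The plaintiff carries Stage I.1; the defendant now bears the burden.
Stage I.2 — burden on defendant; standard: clear and convincing evidence (weight is at least 80).
    (c): 84 − 10 = 74 < 80 [not met]
    (d): 78 < 80 [not met]
  Not every element is met, so the defendant fails to carry Stage I.2.
The analysis ends at Stage I.2; the plaintiff prevails on this issue.
— Issue II —
At Stage II.1 the plaintiff must meet a more-likely-than-not showing (weight is at least 52): on (e) the weight is 53, ≥ 52, so (e) meets the standard.
  All elements met. The plaintiff retains the burden for Stage II.2.
At Stage II.2 the plaintiff must meet a more-likely-than-not showing (weight is at least 52): on (f) the weight is 68 less the opposing 12 gives net 56, which does reach 52, so (f) meets the standard.
  All elements met. The burden passes to the defendant.
At Stage II.3 the defendant must meet any credible evidence (weight is at least 17): on (g) the weight is 16, which does not reach 17, so (g) does not meet the standard; on (h) the weight is 39 less the opposing 18 gives net 21, ≥ 17, so (h) meets the standard.
  Stage II.3 not carried; the defendant fails its burden.
So the plaintiff prevails on this issue.
— Issue III —
Stage III.1 — burden on plaintiff; standard: a more-likely-than-not showing (weight exceeds 52).
    (i): 54 > 52 [met]
    (j): 57 > 52 [met]
  Stage III.1 is satisfied; the onus moves to the defendant.
Stage III.2 — burden on defendant; standard: a more-likely-than-not showing (weight exceeds 52).
    (k): 97 − 45 = 52 ≤ 52 [not met]
    (l): 50 ≤ 52 [not met]
  The defendant does not carry Stage III.2.
The plaintiff prevails on this issue.
Per-issue: Issue I → plaintiff; Issue II → plaintiff; Issue III → plaintiff. The plaintiff must prevail on every issue; overall, the plaintiff prevails.

plaintiff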